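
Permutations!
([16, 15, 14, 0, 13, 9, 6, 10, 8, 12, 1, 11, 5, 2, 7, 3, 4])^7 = [10, 2, 0, 7, 15, 9, 6, 4, 8, 12, 13, 11, 5, 3, 16, 14, 1]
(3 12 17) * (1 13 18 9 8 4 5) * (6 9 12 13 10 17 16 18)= (1 10 17 3 13 6 9 8 4 5)(12 16 18)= [0, 10, 2, 13, 5, 1, 9, 7, 4, 8, 17, 11, 16, 6, 14, 15, 18, 3, 12]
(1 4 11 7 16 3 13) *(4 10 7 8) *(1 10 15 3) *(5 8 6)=(1 15 3 13 10 7 16)(4 11 6 5 8)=[0, 15, 2, 13, 11, 8, 5, 16, 4, 9, 7, 6, 12, 10, 14, 3, 1]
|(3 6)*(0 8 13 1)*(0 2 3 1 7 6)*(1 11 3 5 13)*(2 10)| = 11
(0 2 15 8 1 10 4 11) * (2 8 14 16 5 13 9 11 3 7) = (0 8 1 10 4 3 7 2 15 14 16 5 13 9 11) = [8, 10, 15, 7, 3, 13, 6, 2, 1, 11, 4, 0, 12, 9, 16, 14, 5]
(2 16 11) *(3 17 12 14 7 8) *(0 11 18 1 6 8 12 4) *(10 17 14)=(0 11 2 16 18 1 6 8 3 14 7 12 10 17 4)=[11, 6, 16, 14, 0, 5, 8, 12, 3, 9, 17, 2, 10, 13, 7, 15, 18, 4, 1]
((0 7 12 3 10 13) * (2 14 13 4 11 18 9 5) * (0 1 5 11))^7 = (0 7 12 3 10 4)(1 2 13 5 14)(9 11 18)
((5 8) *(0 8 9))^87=(0 9 5 8)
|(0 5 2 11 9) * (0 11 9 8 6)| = 7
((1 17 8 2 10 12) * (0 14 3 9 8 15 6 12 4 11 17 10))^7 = ((0 14 3 9 8 2)(1 10 4 11 17 15 6 12))^7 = (0 14 3 9 8 2)(1 12 6 15 17 11 4 10)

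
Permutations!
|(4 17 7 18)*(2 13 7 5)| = |(2 13 7 18 4 17 5)| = 7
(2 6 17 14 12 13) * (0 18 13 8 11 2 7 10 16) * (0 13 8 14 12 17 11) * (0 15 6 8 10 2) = (0 18 10 16 13 7 2 8 15 6 11)(12 14 17) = [18, 1, 8, 3, 4, 5, 11, 2, 15, 9, 16, 0, 14, 7, 17, 6, 13, 12, 10]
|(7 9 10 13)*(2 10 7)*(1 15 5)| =|(1 15 5)(2 10 13)(7 9)| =6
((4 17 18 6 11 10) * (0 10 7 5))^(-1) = (0 5 7 11 6 18 17 4 10)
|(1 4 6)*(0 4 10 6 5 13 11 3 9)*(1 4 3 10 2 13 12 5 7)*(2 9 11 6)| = 22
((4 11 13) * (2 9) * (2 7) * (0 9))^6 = (13)(0 7)(2 9)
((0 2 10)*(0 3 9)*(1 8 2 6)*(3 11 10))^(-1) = (0 9 3 2 8 1 6)(10 11)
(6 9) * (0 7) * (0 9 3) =(0 7 9 6 3) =[7, 1, 2, 0, 4, 5, 3, 9, 8, 6]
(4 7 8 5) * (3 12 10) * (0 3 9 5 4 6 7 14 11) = (0 3 12 10 9 5 6 7 8 4 14 11) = [3, 1, 2, 12, 14, 6, 7, 8, 4, 5, 9, 0, 10, 13, 11]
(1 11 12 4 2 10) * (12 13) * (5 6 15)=[0, 11, 10, 3, 2, 6, 15, 7, 8, 9, 1, 13, 4, 12, 14, 5]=(1 11 13 12 4 2 10)(5 6 15)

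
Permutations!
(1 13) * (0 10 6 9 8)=(0 10 6 9 8)(1 13)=[10, 13, 2, 3, 4, 5, 9, 7, 0, 8, 6, 11, 12, 1]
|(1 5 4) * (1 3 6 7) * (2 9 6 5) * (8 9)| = |(1 2 8 9 6 7)(3 5 4)| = 6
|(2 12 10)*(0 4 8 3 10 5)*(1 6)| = |(0 4 8 3 10 2 12 5)(1 6)| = 8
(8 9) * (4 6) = (4 6)(8 9) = [0, 1, 2, 3, 6, 5, 4, 7, 9, 8]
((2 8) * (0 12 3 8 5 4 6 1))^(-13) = ((0 12 3 8 2 5 4 6 1))^(-13) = (0 5 12 4 3 6 8 1 2)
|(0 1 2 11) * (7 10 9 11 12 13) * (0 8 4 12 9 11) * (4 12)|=12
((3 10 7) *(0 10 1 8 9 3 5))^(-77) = (0 5 7 10)(1 3 9 8)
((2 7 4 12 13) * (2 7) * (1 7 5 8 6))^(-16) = (13)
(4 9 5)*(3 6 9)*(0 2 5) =(0 2 5 4 3 6 9) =[2, 1, 5, 6, 3, 4, 9, 7, 8, 0]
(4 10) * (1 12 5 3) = (1 12 5 3)(4 10) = [0, 12, 2, 1, 10, 3, 6, 7, 8, 9, 4, 11, 5]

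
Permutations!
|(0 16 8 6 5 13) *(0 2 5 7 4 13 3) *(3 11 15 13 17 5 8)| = |(0 16 3)(2 8 6 7 4 17 5 11 15 13)| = 30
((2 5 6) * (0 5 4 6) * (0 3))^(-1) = (0 3 5)(2 6 4)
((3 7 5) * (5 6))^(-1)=(3 5 6 7)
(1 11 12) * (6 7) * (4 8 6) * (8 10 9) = (1 11 12)(4 10 9 8 6 7) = [0, 11, 2, 3, 10, 5, 7, 4, 6, 8, 9, 12, 1]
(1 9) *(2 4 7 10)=(1 9)(2 4 7 10)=[0, 9, 4, 3, 7, 5, 6, 10, 8, 1, 2]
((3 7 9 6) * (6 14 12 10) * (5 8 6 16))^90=((3 7 9 14 12 10 16 5 8 6))^90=(16)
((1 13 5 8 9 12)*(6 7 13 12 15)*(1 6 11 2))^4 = (1 13 15 12 5 11 6 8 2 7 9)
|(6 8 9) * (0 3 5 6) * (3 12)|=|(0 12 3 5 6 8 9)|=7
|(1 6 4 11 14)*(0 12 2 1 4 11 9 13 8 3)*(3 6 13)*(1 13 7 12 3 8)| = |(0 3)(1 7 12 2 13)(4 9 8 6 11 14)| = 30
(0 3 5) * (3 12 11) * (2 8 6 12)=(0 2 8 6 12 11 3 5)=[2, 1, 8, 5, 4, 0, 12, 7, 6, 9, 10, 3, 11]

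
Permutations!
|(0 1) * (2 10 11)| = |(0 1)(2 10 11)| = 6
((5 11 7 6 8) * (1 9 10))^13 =(1 9 10)(5 6 11 8 7)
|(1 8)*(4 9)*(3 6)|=2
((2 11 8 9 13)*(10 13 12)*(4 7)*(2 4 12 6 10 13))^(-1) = (2 10 6 9 8 11)(4 13 12 7)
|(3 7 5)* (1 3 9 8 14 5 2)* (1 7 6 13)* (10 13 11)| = |(1 3 6 11 10 13)(2 7)(5 9 8 14)| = 12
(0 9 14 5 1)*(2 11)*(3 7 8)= (0 9 14 5 1)(2 11)(3 7 8)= [9, 0, 11, 7, 4, 1, 6, 8, 3, 14, 10, 2, 12, 13, 5]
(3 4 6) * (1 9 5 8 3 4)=[0, 9, 2, 1, 6, 8, 4, 7, 3, 5]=(1 9 5 8 3)(4 6)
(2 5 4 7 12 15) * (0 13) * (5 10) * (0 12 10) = (0 13 12 15 2)(4 7 10 5) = [13, 1, 0, 3, 7, 4, 6, 10, 8, 9, 5, 11, 15, 12, 14, 2]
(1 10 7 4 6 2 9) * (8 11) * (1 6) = (1 10 7 4)(2 9 6)(8 11) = [0, 10, 9, 3, 1, 5, 2, 4, 11, 6, 7, 8]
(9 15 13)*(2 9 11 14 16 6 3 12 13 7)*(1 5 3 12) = [0, 5, 9, 1, 4, 3, 12, 2, 8, 15, 10, 14, 13, 11, 16, 7, 6] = (1 5 3)(2 9 15 7)(6 12 13 11 14 16)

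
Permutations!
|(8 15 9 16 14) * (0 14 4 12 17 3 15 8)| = 14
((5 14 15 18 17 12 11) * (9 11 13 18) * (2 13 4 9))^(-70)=((2 13 18 17 12 4 9 11 5 14 15))^(-70)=(2 11 17 15 9 18 14 4 13 5 12)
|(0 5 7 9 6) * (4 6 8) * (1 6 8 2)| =|(0 5 7 9 2 1 6)(4 8)| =14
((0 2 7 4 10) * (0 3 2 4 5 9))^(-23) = ((0 4 10 3 2 7 5 9))^(-23) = (0 4 10 3 2 7 5 9)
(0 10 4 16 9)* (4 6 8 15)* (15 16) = (0 10 6 8 16 9)(4 15) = [10, 1, 2, 3, 15, 5, 8, 7, 16, 0, 6, 11, 12, 13, 14, 4, 9]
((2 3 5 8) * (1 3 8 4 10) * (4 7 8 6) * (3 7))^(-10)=((1 7 8 2 6 4 10)(3 5))^(-10)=(1 6 7 4 8 10 2)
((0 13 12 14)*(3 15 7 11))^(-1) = (0 14 12 13)(3 11 7 15)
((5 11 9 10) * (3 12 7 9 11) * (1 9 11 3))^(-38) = ((1 9 10 5)(3 12 7 11))^(-38) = (1 10)(3 7)(5 9)(11 12)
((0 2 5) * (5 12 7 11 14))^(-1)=(0 5 14 11 7 12 2)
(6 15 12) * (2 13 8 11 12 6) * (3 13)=[0, 1, 3, 13, 4, 5, 15, 7, 11, 9, 10, 12, 2, 8, 14, 6]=(2 3 13 8 11 12)(6 15)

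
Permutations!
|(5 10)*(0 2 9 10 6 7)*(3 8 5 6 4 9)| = |(0 2 3 8 5 4 9 10 6 7)| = 10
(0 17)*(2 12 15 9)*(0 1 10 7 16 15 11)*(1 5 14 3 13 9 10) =(0 17 5 14 3 13 9 2 12 11)(7 16 15 10) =[17, 1, 12, 13, 4, 14, 6, 16, 8, 2, 7, 0, 11, 9, 3, 10, 15, 5]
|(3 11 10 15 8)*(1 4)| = 10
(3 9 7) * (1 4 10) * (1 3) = (1 4 10 3 9 7) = [0, 4, 2, 9, 10, 5, 6, 1, 8, 7, 3]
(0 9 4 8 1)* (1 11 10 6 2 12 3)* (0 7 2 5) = [9, 7, 12, 1, 8, 0, 5, 2, 11, 4, 6, 10, 3] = (0 9 4 8 11 10 6 5)(1 7 2 12 3)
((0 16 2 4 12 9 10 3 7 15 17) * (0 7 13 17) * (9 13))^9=((0 16 2 4 12 13 17 7 15)(3 9 10))^9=(17)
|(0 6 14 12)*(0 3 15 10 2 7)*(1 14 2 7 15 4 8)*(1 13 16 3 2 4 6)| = 24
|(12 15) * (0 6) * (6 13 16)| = |(0 13 16 6)(12 15)| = 4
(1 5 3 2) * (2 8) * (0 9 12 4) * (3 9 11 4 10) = (0 11 4)(1 5 9 12 10 3 8 2) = [11, 5, 1, 8, 0, 9, 6, 7, 2, 12, 3, 4, 10]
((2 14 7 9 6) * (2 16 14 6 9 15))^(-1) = ((2 6 16 14 7 15))^(-1) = (2 15 7 14 16 6)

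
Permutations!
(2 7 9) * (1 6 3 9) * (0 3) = [3, 6, 7, 9, 4, 5, 0, 1, 8, 2] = (0 3 9 2 7 1 6)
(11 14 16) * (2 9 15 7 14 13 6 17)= [0, 1, 9, 3, 4, 5, 17, 14, 8, 15, 10, 13, 12, 6, 16, 7, 11, 2]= (2 9 15 7 14 16 11 13 6 17)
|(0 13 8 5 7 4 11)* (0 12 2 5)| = |(0 13 8)(2 5 7 4 11 12)| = 6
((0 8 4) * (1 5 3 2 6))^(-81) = ((0 8 4)(1 5 3 2 6))^(-81) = (8)(1 6 2 3 5)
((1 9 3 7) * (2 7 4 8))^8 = (1 9 3 4 8 2 7)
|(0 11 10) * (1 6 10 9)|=|(0 11 9 1 6 10)|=6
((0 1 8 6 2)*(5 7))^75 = (8)(5 7) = ((0 1 8 6 2)(5 7))^75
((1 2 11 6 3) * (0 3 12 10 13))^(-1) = ((0 3 1 2 11 6 12 10 13))^(-1) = (0 13 10 12 6 11 2 1 3)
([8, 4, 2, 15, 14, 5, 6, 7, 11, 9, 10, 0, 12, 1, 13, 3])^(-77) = (0 8 11)(1 13 14 4)(3 15)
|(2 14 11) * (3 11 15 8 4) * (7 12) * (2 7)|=9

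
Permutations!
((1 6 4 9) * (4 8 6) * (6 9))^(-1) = (1 9 8 6 4) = ((1 4 6 8 9))^(-1)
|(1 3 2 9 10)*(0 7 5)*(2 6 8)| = 21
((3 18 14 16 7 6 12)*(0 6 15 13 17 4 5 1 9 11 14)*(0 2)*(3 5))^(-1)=(0 2 18 3 4 17 13 15 7 16 14 11 9 1 5 12 6)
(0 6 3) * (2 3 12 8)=(0 6 12 8 2 3)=[6, 1, 3, 0, 4, 5, 12, 7, 2, 9, 10, 11, 8]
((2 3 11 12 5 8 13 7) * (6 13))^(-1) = (2 7 13 6 8 5 12 11 3)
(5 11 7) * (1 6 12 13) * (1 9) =[0, 6, 2, 3, 4, 11, 12, 5, 8, 1, 10, 7, 13, 9] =(1 6 12 13 9)(5 11 7)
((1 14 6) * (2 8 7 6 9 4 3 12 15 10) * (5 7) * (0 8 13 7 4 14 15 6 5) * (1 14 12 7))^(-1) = ((0 8)(1 15 10 2 13)(3 7 5 4)(6 14 9 12))^(-1) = (0 8)(1 13 2 10 15)(3 4 5 7)(6 12 9 14)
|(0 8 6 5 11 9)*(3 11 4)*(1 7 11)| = 10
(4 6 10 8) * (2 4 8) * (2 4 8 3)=(2 8 3)(4 6 10)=[0, 1, 8, 2, 6, 5, 10, 7, 3, 9, 4]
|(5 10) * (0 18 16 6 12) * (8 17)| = |(0 18 16 6 12)(5 10)(8 17)| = 10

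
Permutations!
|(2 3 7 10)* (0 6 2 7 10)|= |(0 6 2 3 10 7)|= 6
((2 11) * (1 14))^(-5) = (1 14)(2 11)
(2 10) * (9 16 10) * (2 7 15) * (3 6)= [0, 1, 9, 6, 4, 5, 3, 15, 8, 16, 7, 11, 12, 13, 14, 2, 10]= (2 9 16 10 7 15)(3 6)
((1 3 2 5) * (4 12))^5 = (1 3 2 5)(4 12)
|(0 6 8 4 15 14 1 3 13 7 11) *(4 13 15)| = 12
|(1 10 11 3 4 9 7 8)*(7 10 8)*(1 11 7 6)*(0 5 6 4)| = 28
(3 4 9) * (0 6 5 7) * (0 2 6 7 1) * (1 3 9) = (9)(0 7 2 6 5 3 4 1) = [7, 0, 6, 4, 1, 3, 5, 2, 8, 9]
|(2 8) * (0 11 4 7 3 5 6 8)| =|(0 11 4 7 3 5 6 8 2)| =9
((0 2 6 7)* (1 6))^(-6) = (0 7 6 1 2)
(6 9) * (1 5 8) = [0, 5, 2, 3, 4, 8, 9, 7, 1, 6] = (1 5 8)(6 9)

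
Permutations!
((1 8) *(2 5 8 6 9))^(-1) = ((1 6 9 2 5 8))^(-1) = (1 8 5 2 9 6)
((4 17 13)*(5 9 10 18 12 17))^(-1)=((4 5 9 10 18 12 17 13))^(-1)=(4 13 17 12 18 10 9 5)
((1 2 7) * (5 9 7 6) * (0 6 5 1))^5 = (0 9 2 6 7 5 1)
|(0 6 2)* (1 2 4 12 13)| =7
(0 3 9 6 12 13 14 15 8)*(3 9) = (0 9 6 12 13 14 15 8) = [9, 1, 2, 3, 4, 5, 12, 7, 0, 6, 10, 11, 13, 14, 15, 8]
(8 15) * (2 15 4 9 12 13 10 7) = [0, 1, 15, 3, 9, 5, 6, 2, 4, 12, 7, 11, 13, 10, 14, 8] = (2 15 8 4 9 12 13 10 7)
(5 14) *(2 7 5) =(2 7 5 14) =[0, 1, 7, 3, 4, 14, 6, 5, 8, 9, 10, 11, 12, 13, 2]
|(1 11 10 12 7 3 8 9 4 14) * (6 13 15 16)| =|(1 11 10 12 7 3 8 9 4 14)(6 13 15 16)| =20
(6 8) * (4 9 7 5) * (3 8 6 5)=[0, 1, 2, 8, 9, 4, 6, 3, 5, 7]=(3 8 5 4 9 7)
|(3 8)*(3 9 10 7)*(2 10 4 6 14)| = 9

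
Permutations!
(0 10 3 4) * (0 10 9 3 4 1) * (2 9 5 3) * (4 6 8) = (0 5 3 1)(2 9)(4 10 6 8) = [5, 0, 9, 1, 10, 3, 8, 7, 4, 2, 6]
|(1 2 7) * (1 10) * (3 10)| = |(1 2 7 3 10)| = 5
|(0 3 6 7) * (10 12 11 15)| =|(0 3 6 7)(10 12 11 15)| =4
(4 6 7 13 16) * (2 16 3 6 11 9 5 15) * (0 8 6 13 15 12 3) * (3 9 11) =(0 8 6 7 15 2 16 4 3 13)(5 12 9) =[8, 1, 16, 13, 3, 12, 7, 15, 6, 5, 10, 11, 9, 0, 14, 2, 4]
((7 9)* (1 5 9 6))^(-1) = (1 6 7 9 5)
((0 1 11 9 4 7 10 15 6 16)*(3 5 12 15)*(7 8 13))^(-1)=((0 1 11 9 4 8 13 7 10 3 5 12 15 6 16))^(-1)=(0 16 6 15 12 5 3 10 7 13 8 4 9 11 1)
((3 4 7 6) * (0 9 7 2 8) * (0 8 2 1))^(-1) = (0 1 4 3 6 7 9)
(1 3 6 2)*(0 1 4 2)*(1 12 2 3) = (0 12 2 4 3 6) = [12, 1, 4, 6, 3, 5, 0, 7, 8, 9, 10, 11, 2]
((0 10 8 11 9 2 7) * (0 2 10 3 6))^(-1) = (0 6 3)(2 7)(8 10 9 11)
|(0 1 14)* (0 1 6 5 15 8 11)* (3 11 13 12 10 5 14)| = 6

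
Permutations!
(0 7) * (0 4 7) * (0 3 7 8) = (0 3 7 4 8) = [3, 1, 2, 7, 8, 5, 6, 4, 0]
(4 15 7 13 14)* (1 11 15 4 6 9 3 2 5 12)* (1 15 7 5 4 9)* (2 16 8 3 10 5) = [0, 11, 4, 16, 9, 12, 1, 13, 3, 10, 5, 7, 15, 14, 6, 2, 8] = (1 11 7 13 14 6)(2 4 9 10 5 12 15)(3 16 8)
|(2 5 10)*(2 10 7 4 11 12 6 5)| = |(4 11 12 6 5 7)| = 6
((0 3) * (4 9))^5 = (0 3)(4 9)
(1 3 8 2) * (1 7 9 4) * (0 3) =[3, 0, 7, 8, 1, 5, 6, 9, 2, 4] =(0 3 8 2 7 9 4 1)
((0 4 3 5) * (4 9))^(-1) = ((0 9 4 3 5))^(-1) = (0 5 3 4 9)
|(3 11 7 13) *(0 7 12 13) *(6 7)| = 12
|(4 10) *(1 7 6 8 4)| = |(1 7 6 8 4 10)| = 6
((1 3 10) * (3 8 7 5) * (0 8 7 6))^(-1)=(0 6 8)(1 10 3 5 7)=((0 8 6)(1 7 5 3 10))^(-1)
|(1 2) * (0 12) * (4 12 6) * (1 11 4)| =7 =|(0 6 1 2 11 4 12)|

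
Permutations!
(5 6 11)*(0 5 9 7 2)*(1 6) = [5, 6, 0, 3, 4, 1, 11, 2, 8, 7, 10, 9] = (0 5 1 6 11 9 7 2)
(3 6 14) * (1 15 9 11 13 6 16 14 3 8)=(1 15 9 11 13 6 3 16 14 8)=[0, 15, 2, 16, 4, 5, 3, 7, 1, 11, 10, 13, 12, 6, 8, 9, 14]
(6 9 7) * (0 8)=(0 8)(6 9 7)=[8, 1, 2, 3, 4, 5, 9, 6, 0, 7]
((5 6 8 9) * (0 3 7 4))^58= ((0 3 7 4)(5 6 8 9))^58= (0 7)(3 4)(5 8)(6 9)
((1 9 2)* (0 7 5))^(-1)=(0 5 7)(1 2 9)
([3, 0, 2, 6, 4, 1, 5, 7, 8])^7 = (8)(0 6 1 3 5)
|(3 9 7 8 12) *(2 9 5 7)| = 10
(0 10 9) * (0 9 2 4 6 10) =(2 4 6 10) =[0, 1, 4, 3, 6, 5, 10, 7, 8, 9, 2]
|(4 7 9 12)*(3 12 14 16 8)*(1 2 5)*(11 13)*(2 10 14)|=12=|(1 10 14 16 8 3 12 4 7 9 2 5)(11 13)|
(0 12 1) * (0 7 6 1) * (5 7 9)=(0 12)(1 9 5 7 6)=[12, 9, 2, 3, 4, 7, 1, 6, 8, 5, 10, 11, 0]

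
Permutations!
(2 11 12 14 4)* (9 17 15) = (2 11 12 14 4)(9 17 15) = [0, 1, 11, 3, 2, 5, 6, 7, 8, 17, 10, 12, 14, 13, 4, 9, 16, 15]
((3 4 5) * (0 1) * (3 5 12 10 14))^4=((0 1)(3 4 12 10 14))^4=(3 14 10 12 4)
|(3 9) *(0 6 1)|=6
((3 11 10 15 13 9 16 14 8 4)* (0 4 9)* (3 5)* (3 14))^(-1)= (0 13 15 10 11 3 16 9 8 14 5 4)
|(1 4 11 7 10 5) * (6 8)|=|(1 4 11 7 10 5)(6 8)|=6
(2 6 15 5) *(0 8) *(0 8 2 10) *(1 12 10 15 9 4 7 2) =(0 1 12 10)(2 6 9 4 7)(5 15) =[1, 12, 6, 3, 7, 15, 9, 2, 8, 4, 0, 11, 10, 13, 14, 5]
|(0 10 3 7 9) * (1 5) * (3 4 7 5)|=15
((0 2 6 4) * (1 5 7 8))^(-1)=((0 2 6 4)(1 5 7 8))^(-1)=(0 4 6 2)(1 8 7 5)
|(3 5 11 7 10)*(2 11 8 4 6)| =9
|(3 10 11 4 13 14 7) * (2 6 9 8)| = 28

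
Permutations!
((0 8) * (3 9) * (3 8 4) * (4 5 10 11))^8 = (11)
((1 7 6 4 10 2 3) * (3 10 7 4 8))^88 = ((1 4 7 6 8 3)(2 10))^88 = (10)(1 8 7)(3 6 4)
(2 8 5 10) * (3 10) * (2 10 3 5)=(10)(2 8)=[0, 1, 8, 3, 4, 5, 6, 7, 2, 9, 10]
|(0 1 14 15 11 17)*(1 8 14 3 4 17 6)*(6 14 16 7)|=|(0 8 16 7 6 1 3 4 17)(11 14 15)|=9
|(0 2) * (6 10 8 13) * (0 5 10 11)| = 8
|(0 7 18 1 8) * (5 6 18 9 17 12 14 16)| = |(0 7 9 17 12 14 16 5 6 18 1 8)| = 12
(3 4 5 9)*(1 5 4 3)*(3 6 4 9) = [0, 5, 2, 6, 9, 3, 4, 7, 8, 1] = (1 5 3 6 4 9)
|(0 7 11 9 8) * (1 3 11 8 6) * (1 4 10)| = 21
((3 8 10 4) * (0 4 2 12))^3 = (0 8 12 3 2 4 10)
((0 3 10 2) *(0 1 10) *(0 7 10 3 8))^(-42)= (1 10 3 2 7)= ((0 8)(1 3 7 10 2))^(-42)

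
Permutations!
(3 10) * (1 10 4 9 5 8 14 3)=[0, 10, 2, 4, 9, 8, 6, 7, 14, 5, 1, 11, 12, 13, 3]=(1 10)(3 4 9 5 8 14)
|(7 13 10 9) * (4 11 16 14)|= 4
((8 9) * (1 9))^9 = (9)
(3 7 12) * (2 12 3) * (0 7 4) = (0 7 3 4)(2 12) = [7, 1, 12, 4, 0, 5, 6, 3, 8, 9, 10, 11, 2]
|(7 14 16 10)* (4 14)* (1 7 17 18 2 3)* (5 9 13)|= 30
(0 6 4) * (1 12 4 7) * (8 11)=[6, 12, 2, 3, 0, 5, 7, 1, 11, 9, 10, 8, 4]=(0 6 7 1 12 4)(8 11)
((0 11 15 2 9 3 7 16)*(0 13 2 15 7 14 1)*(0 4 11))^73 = (1 7 2 14 11 13 3 4 16 9)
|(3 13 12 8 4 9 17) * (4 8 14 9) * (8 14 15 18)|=|(3 13 12 15 18 8 14 9 17)|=9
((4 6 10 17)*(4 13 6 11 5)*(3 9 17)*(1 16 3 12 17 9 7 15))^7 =((1 16 3 7 15)(4 11 5)(6 10 12 17 13))^7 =(1 3 15 16 7)(4 11 5)(6 12 13 10 17)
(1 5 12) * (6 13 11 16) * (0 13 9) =[13, 5, 2, 3, 4, 12, 9, 7, 8, 0, 10, 16, 1, 11, 14, 15, 6] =(0 13 11 16 6 9)(1 5 12)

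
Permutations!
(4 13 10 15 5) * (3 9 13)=(3 9 13 10 15 5 4)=[0, 1, 2, 9, 3, 4, 6, 7, 8, 13, 15, 11, 12, 10, 14, 5]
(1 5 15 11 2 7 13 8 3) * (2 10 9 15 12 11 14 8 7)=(1 5 12 11 10 9 15 14 8 3)(7 13)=[0, 5, 2, 1, 4, 12, 6, 13, 3, 15, 9, 10, 11, 7, 8, 14]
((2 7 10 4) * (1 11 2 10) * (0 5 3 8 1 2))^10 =(0 1 3)(5 11 8)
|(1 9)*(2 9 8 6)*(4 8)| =6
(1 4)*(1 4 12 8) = (1 12 8) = [0, 12, 2, 3, 4, 5, 6, 7, 1, 9, 10, 11, 8]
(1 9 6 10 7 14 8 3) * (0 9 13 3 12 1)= (0 9 6 10 7 14 8 12 1 13 3)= [9, 13, 2, 0, 4, 5, 10, 14, 12, 6, 7, 11, 1, 3, 8]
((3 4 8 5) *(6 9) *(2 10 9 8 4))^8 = (2 10 9 6 8 5 3)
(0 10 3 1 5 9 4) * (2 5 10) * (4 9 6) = (0 2 5 6 4)(1 10 3) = [2, 10, 5, 1, 0, 6, 4, 7, 8, 9, 3]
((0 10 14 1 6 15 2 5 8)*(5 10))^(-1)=(0 8 5)(1 14 10 2 15 6)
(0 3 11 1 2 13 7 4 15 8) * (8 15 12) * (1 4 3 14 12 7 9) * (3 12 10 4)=(15)(0 14 10 4 7 12 8)(1 2 13 9)(3 11)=[14, 2, 13, 11, 7, 5, 6, 12, 0, 1, 4, 3, 8, 9, 10, 15]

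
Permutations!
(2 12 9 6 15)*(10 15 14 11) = [0, 1, 12, 3, 4, 5, 14, 7, 8, 6, 15, 10, 9, 13, 11, 2] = (2 12 9 6 14 11 10 15)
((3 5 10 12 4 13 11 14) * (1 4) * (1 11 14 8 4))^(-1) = (3 14 13 4 8 11 12 10 5)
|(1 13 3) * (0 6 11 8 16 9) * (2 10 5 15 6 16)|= |(0 16 9)(1 13 3)(2 10 5 15 6 11 8)|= 21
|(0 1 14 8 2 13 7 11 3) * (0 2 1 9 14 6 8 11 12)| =|(0 9 14 11 3 2 13 7 12)(1 6 8)| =9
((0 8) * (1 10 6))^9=((0 8)(1 10 6))^9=(10)(0 8)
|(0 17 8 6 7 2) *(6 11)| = |(0 17 8 11 6 7 2)| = 7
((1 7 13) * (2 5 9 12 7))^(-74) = (1 9 13 5 7 2 12)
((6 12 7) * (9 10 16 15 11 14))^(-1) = (6 7 12)(9 14 11 15 16 10)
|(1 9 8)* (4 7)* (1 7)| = 5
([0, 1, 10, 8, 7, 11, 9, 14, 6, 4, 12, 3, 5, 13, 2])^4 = [0, 1, 11, 4, 10, 6, 14, 12, 7, 2, 3, 9, 8, 13, 5]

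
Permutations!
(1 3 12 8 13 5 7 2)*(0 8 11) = (0 8 13 5 7 2 1 3 12 11) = [8, 3, 1, 12, 4, 7, 6, 2, 13, 9, 10, 0, 11, 5]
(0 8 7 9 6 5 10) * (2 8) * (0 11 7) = (0 2 8)(5 10 11 7 9 6) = [2, 1, 8, 3, 4, 10, 5, 9, 0, 6, 11, 7]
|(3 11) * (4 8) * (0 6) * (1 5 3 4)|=6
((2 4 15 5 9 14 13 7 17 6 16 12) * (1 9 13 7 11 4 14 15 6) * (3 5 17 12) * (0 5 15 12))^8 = (0 15)(1 13)(2 6)(3 7)(4 12)(5 17)(9 11)(14 16)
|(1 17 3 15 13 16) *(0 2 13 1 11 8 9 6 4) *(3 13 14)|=14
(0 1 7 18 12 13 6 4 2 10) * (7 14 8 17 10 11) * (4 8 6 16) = (0 1 14 6 8 17 10)(2 11 7 18 12 13 16 4) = [1, 14, 11, 3, 2, 5, 8, 18, 17, 9, 0, 7, 13, 16, 6, 15, 4, 10, 12]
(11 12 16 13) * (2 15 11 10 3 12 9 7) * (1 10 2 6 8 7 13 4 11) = (1 10 3 12 16 4 11 9 13 2 15)(6 8 7) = [0, 10, 15, 12, 11, 5, 8, 6, 7, 13, 3, 9, 16, 2, 14, 1, 4]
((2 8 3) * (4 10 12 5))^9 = (4 10 12 5)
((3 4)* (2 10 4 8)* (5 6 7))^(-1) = ((2 10 4 3 8)(5 6 7))^(-1) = (2 8 3 4 10)(5 7 6)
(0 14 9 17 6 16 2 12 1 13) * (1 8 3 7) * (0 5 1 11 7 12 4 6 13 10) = (0 14 9 17 13 5 1 10)(2 4 6 16)(3 12 8)(7 11) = [14, 10, 4, 12, 6, 1, 16, 11, 3, 17, 0, 7, 8, 5, 9, 15, 2, 13]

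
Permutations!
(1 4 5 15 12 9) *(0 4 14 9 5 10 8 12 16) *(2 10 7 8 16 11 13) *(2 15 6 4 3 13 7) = (0 3 13 15 11 7 8 12 5 6 4 2 10 16)(1 14 9) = [3, 14, 10, 13, 2, 6, 4, 8, 12, 1, 16, 7, 5, 15, 9, 11, 0]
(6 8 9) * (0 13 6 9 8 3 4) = [13, 1, 2, 4, 0, 5, 3, 7, 8, 9, 10, 11, 12, 6] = (0 13 6 3 4)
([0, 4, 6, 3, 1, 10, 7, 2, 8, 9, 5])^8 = (10)(2 7 6)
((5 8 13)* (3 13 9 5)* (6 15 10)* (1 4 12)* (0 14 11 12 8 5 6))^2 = ((0 14 11 12 1 4 8 9 6 15 10)(3 13))^2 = (0 11 1 8 6 10 14 12 4 9 15)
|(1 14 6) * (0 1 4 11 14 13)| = 12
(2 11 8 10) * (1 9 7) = (1 9 7)(2 11 8 10) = [0, 9, 11, 3, 4, 5, 6, 1, 10, 7, 2, 8]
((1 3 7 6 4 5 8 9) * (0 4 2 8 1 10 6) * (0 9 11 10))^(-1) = (0 9 7 3 1 5 4)(2 6 10 11 8)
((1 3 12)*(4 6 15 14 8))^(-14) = ((1 3 12)(4 6 15 14 8))^(-14) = (1 3 12)(4 6 15 14 8)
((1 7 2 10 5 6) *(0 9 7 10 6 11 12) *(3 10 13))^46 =((0 9 7 2 6 1 13 3 10 5 11 12))^46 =(0 11 10 13 6 7)(1 2 9 12 5 3)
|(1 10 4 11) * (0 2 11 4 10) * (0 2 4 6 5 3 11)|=8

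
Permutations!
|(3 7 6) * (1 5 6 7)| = 4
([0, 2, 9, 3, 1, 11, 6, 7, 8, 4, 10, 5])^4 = (11)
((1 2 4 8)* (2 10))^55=(10)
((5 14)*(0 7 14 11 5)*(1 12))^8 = (0 14 7)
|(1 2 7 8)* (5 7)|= |(1 2 5 7 8)|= 5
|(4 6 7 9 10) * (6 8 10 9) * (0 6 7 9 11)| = 12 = |(0 6 9 11)(4 8 10)|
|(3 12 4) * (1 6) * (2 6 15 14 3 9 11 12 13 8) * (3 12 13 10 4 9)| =30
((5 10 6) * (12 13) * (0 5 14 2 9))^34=(0 9 2 14 6 10 5)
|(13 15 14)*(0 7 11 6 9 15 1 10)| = 10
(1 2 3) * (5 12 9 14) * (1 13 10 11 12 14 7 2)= (2 3 13 10 11 12 9 7)(5 14)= [0, 1, 3, 13, 4, 14, 6, 2, 8, 7, 11, 12, 9, 10, 5]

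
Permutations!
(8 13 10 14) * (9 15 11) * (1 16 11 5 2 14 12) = (1 16 11 9 15 5 2 14 8 13 10 12) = [0, 16, 14, 3, 4, 2, 6, 7, 13, 15, 12, 9, 1, 10, 8, 5, 11]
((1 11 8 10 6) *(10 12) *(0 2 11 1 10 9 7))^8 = ((0 2 11 8 12 9 7)(6 10))^8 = (0 2 11 8 12 9 7)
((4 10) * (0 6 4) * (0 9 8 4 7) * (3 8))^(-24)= ((0 6 7)(3 8 4 10 9))^(-24)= (3 8 4 10 9)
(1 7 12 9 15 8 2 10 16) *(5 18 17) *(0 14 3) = [14, 7, 10, 0, 4, 18, 6, 12, 2, 15, 16, 11, 9, 13, 3, 8, 1, 5, 17] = (0 14 3)(1 7 12 9 15 8 2 10 16)(5 18 17)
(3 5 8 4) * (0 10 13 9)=(0 10 13 9)(3 5 8 4)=[10, 1, 2, 5, 3, 8, 6, 7, 4, 0, 13, 11, 12, 9]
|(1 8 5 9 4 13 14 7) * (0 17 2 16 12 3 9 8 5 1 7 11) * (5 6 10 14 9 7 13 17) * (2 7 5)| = 60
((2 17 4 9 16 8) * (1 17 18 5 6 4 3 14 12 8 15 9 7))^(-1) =(1 7 4 6 5 18 2 8 12 14 3 17)(9 15 16)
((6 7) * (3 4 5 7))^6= ((3 4 5 7 6))^6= (3 4 5 7 6)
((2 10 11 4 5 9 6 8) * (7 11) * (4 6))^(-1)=(2 8 6 11 7 10)(4 9 5)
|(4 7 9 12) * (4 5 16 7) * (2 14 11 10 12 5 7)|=9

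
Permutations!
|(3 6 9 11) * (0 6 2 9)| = 4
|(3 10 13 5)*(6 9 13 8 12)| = |(3 10 8 12 6 9 13 5)| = 8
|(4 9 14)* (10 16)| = |(4 9 14)(10 16)| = 6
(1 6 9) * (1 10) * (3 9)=(1 6 3 9 10)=[0, 6, 2, 9, 4, 5, 3, 7, 8, 10, 1]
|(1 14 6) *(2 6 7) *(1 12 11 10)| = 8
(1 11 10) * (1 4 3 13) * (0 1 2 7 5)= [1, 11, 7, 13, 3, 0, 6, 5, 8, 9, 4, 10, 12, 2]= (0 1 11 10 4 3 13 2 7 5)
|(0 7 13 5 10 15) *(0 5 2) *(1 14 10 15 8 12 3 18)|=|(0 7 13 2)(1 14 10 8 12 3 18)(5 15)|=28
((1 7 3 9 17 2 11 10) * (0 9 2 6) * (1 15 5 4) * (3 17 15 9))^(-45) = (0 5 3 4 2 1 11 7 10 17 9 6 15)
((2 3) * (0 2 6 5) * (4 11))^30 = (11)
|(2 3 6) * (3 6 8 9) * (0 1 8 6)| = |(0 1 8 9 3 6 2)| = 7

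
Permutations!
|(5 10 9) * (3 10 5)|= |(3 10 9)|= 3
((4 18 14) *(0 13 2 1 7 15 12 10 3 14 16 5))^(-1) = ((0 13 2 1 7 15 12 10 3 14 4 18 16 5))^(-1) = (0 5 16 18 4 14 3 10 12 15 7 1 2 13)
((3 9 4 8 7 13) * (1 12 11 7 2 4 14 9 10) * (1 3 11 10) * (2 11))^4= ((1 12 10 3)(2 4 8 11 7 13)(9 14))^4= (14)(2 7 8)(4 13 11)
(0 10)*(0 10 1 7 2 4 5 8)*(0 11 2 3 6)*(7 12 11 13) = (0 1 12 11 2 4 5 8 13 7 3 6) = [1, 12, 4, 6, 5, 8, 0, 3, 13, 9, 10, 2, 11, 7]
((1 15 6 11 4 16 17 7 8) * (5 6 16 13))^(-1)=((1 15 16 17 7 8)(4 13 5 6 11))^(-1)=(1 8 7 17 16 15)(4 11 6 5 13)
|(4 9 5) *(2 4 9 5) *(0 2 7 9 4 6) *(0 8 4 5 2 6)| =10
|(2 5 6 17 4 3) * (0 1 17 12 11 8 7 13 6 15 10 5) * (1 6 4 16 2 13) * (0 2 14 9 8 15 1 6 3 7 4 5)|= 17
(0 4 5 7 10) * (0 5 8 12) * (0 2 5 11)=[4, 1, 5, 3, 8, 7, 6, 10, 12, 9, 11, 0, 2]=(0 4 8 12 2 5 7 10 11)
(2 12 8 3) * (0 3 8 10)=(0 3 2 12 10)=[3, 1, 12, 2, 4, 5, 6, 7, 8, 9, 0, 11, 10]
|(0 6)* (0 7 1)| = 4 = |(0 6 7 1)|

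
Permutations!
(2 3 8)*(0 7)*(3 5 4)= (0 7)(2 5 4 3 8)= [7, 1, 5, 8, 3, 4, 6, 0, 2]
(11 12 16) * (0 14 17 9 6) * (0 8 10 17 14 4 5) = (0 4 5)(6 8 10 17 9)(11 12 16) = [4, 1, 2, 3, 5, 0, 8, 7, 10, 6, 17, 12, 16, 13, 14, 15, 11, 9]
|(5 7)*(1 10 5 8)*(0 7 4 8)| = 10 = |(0 7)(1 10 5 4 8)|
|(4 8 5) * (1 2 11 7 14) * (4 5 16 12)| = |(1 2 11 7 14)(4 8 16 12)| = 20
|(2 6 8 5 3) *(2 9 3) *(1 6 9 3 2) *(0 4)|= |(0 4)(1 6 8 5)(2 9)|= 4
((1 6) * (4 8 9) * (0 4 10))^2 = ((0 4 8 9 10)(1 6))^2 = (0 8 10 4 9)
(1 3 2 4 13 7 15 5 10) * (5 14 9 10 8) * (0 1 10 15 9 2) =(0 1 3)(2 4 13 7 9 15 14)(5 8) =[1, 3, 4, 0, 13, 8, 6, 9, 5, 15, 10, 11, 12, 7, 2, 14]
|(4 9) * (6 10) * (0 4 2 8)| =|(0 4 9 2 8)(6 10)| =10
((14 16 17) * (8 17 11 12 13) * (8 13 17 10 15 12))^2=(8 15 17 16)(10 12 14 11)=((8 10 15 12 17 14 16 11))^2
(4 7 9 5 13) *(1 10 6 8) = (1 10 6 8)(4 7 9 5 13) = [0, 10, 2, 3, 7, 13, 8, 9, 1, 5, 6, 11, 12, 4]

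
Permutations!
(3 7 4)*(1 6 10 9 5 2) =[0, 6, 1, 7, 3, 2, 10, 4, 8, 5, 9] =(1 6 10 9 5 2)(3 7 4)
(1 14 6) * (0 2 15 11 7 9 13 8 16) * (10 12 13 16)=(0 2 15 11 7 9 16)(1 14 6)(8 10 12 13)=[2, 14, 15, 3, 4, 5, 1, 9, 10, 16, 12, 7, 13, 8, 6, 11, 0]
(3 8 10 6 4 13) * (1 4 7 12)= (1 4 13 3 8 10 6 7 12)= [0, 4, 2, 8, 13, 5, 7, 12, 10, 9, 6, 11, 1, 3]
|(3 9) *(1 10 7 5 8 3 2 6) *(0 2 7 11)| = 30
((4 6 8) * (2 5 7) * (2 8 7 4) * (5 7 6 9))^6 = (9)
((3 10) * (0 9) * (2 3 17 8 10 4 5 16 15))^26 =((0 9)(2 3 4 5 16 15)(8 10 17))^26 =(2 4 16)(3 5 15)(8 17 10)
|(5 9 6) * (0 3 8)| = 3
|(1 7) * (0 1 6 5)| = 5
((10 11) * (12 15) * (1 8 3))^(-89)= ((1 8 3)(10 11)(12 15))^(-89)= (1 8 3)(10 11)(12 15)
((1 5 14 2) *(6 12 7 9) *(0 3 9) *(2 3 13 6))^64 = ((0 13 6 12 7)(1 5 14 3 9 2))^64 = (0 7 12 6 13)(1 9 14)(2 3 5)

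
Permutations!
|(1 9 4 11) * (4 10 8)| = 6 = |(1 9 10 8 4 11)|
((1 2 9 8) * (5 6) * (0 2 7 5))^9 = (0 2 9 8 1 7 5 6)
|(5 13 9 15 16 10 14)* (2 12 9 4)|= 10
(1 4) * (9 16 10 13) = [0, 4, 2, 3, 1, 5, 6, 7, 8, 16, 13, 11, 12, 9, 14, 15, 10] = (1 4)(9 16 10 13)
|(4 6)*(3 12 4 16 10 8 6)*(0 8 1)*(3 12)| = 6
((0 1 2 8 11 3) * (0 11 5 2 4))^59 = ((0 1 4)(2 8 5)(3 11))^59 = (0 4 1)(2 5 8)(3 11)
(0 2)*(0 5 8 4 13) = (0 2 5 8 4 13) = [2, 1, 5, 3, 13, 8, 6, 7, 4, 9, 10, 11, 12, 0]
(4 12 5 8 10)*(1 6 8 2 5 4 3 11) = (1 6 8 10 3 11)(2 5)(4 12) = [0, 6, 5, 11, 12, 2, 8, 7, 10, 9, 3, 1, 4]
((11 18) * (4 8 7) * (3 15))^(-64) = ((3 15)(4 8 7)(11 18))^(-64) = (18)(4 7 8)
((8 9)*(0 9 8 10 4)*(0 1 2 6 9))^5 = (1 4 10 9 6 2)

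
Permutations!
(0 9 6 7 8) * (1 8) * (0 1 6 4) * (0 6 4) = (0 9)(1 8)(4 6 7) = [9, 8, 2, 3, 6, 5, 7, 4, 1, 0]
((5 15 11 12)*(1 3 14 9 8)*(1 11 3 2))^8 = (15)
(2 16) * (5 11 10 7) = (2 16)(5 11 10 7) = [0, 1, 16, 3, 4, 11, 6, 5, 8, 9, 7, 10, 12, 13, 14, 15, 2]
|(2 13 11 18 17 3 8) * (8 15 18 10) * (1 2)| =12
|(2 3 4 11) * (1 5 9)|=12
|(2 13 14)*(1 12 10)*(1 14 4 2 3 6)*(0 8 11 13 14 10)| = |(0 8 11 13 4 2 14 3 6 1 12)| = 11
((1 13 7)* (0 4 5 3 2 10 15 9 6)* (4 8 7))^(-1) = (0 6 9 15 10 2 3 5 4 13 1 7 8)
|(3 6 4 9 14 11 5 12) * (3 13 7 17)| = |(3 6 4 9 14 11 5 12 13 7 17)| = 11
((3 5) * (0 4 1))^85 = (0 4 1)(3 5)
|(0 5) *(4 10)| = |(0 5)(4 10)| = 2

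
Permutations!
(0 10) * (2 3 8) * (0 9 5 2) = [10, 1, 3, 8, 4, 2, 6, 7, 0, 5, 9] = (0 10 9 5 2 3 8)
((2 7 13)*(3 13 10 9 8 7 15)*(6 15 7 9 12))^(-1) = (2 13 3 15 6 12 10 7)(8 9)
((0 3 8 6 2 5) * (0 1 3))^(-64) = ((1 3 8 6 2 5))^(-64) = (1 8 2)(3 6 5)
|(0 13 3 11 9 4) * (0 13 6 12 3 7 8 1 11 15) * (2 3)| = 42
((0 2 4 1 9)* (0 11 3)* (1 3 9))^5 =((0 2 4 3)(9 11))^5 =(0 2 4 3)(9 11)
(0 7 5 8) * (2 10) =(0 7 5 8)(2 10) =[7, 1, 10, 3, 4, 8, 6, 5, 0, 9, 2]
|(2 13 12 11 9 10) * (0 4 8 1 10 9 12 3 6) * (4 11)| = 11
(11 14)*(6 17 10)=(6 17 10)(11 14)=[0, 1, 2, 3, 4, 5, 17, 7, 8, 9, 6, 14, 12, 13, 11, 15, 16, 10]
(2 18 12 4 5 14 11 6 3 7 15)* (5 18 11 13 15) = (2 11 6 3 7 5 14 13 15)(4 18 12) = [0, 1, 11, 7, 18, 14, 3, 5, 8, 9, 10, 6, 4, 15, 13, 2, 16, 17, 12]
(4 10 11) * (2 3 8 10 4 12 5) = (2 3 8 10 11 12 5) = [0, 1, 3, 8, 4, 2, 6, 7, 10, 9, 11, 12, 5]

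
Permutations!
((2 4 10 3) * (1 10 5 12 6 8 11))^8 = ((1 10 3 2 4 5 12 6 8 11))^8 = (1 8 12 4 3)(2 10 11 6 5)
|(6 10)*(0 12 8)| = |(0 12 8)(6 10)| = 6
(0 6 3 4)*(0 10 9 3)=(0 6)(3 4 10 9)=[6, 1, 2, 4, 10, 5, 0, 7, 8, 3, 9]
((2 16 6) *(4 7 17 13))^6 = (4 17)(7 13)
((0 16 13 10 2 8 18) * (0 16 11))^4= (2 13 18)(8 10 16)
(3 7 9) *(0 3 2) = (0 3 7 9 2) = [3, 1, 0, 7, 4, 5, 6, 9, 8, 2]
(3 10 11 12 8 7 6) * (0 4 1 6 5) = (0 4 1 6 3 10 11 12 8 7 5) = [4, 6, 2, 10, 1, 0, 3, 5, 7, 9, 11, 12, 8]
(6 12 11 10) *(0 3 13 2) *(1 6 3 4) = [4, 6, 0, 13, 1, 5, 12, 7, 8, 9, 3, 10, 11, 2] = (0 4 1 6 12 11 10 3 13 2)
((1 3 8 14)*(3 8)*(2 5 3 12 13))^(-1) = ((1 8 14)(2 5 3 12 13))^(-1) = (1 14 8)(2 13 12 3 5)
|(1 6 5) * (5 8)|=|(1 6 8 5)|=4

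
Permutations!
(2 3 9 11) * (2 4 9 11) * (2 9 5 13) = (2 3 11 4 5 13) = [0, 1, 3, 11, 5, 13, 6, 7, 8, 9, 10, 4, 12, 2]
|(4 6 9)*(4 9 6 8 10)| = 3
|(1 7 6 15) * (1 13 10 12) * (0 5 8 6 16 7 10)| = |(0 5 8 6 15 13)(1 10 12)(7 16)| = 6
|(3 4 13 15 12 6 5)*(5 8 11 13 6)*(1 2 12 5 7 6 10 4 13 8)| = |(1 2 12 7 6)(3 13 15 5)(4 10)(8 11)| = 20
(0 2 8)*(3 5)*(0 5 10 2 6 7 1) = (0 6 7 1)(2 8 5 3 10) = [6, 0, 8, 10, 4, 3, 7, 1, 5, 9, 2]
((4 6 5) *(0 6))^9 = (0 6 5 4)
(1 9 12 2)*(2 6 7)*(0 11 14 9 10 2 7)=(0 11 14 9 12 6)(1 10 2)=[11, 10, 1, 3, 4, 5, 0, 7, 8, 12, 2, 14, 6, 13, 9]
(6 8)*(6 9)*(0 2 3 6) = (0 2 3 6 8 9) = [2, 1, 3, 6, 4, 5, 8, 7, 9, 0]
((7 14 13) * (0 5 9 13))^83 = (0 14 7 13 9 5)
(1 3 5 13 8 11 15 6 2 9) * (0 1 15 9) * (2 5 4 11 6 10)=(0 1 3 4 11 9 15 10 2)(5 13 8 6)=[1, 3, 0, 4, 11, 13, 5, 7, 6, 15, 2, 9, 12, 8, 14, 10]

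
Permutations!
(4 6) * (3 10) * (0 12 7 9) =[12, 1, 2, 10, 6, 5, 4, 9, 8, 0, 3, 11, 7] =(0 12 7 9)(3 10)(4 6)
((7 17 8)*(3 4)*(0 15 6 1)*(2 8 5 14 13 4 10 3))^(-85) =(0 1 6 15)(2 17 13 8 5 4 7 14)(3 10)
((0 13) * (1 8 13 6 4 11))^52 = (0 11 13 4 8 6 1)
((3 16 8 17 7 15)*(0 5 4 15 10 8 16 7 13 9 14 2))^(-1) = ((0 5 4 15 3 7 10 8 17 13 9 14 2))^(-1) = (0 2 14 9 13 17 8 10 7 3 15 4 5)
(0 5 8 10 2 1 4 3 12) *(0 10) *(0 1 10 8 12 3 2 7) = [5, 4, 10, 3, 2, 12, 6, 0, 1, 9, 7, 11, 8] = (0 5 12 8 1 4 2 10 7)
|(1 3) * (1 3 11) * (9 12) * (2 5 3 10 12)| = 6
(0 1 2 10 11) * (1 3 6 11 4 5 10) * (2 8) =(0 3 6 11)(1 8 2)(4 5 10) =[3, 8, 1, 6, 5, 10, 11, 7, 2, 9, 4, 0]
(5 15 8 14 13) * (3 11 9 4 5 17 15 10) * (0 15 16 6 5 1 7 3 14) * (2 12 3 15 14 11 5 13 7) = (0 14 7 15 8)(1 2 12 3 5 10 11 9 4)(6 13 17 16) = [14, 2, 12, 5, 1, 10, 13, 15, 0, 4, 11, 9, 3, 17, 7, 8, 6, 16]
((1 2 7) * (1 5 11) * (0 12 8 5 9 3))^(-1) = (0 3 9 7 2 1 11 5 8 12)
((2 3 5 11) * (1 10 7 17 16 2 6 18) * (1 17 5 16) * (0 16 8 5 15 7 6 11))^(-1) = (0 5 8 3 2 16)(1 17 18 6 10)(7 15)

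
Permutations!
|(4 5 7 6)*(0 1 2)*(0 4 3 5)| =4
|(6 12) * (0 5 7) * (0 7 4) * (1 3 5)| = 10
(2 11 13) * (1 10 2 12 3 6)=(1 10 2 11 13 12 3 6)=[0, 10, 11, 6, 4, 5, 1, 7, 8, 9, 2, 13, 3, 12]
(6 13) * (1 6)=(1 6 13)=[0, 6, 2, 3, 4, 5, 13, 7, 8, 9, 10, 11, 12, 1]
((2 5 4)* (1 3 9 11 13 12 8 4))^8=(1 2 8 13 9)(3 5 4 12 11)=((1 3 9 11 13 12 8 4 2 5))^8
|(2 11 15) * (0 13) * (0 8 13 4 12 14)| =12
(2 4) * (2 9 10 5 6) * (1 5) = [0, 5, 4, 3, 9, 6, 2, 7, 8, 10, 1] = (1 5 6 2 4 9 10)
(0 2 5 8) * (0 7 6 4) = [2, 1, 5, 3, 0, 8, 4, 6, 7] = (0 2 5 8 7 6 4)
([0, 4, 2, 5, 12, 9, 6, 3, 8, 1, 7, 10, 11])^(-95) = [0, 10, 2, 4, 7, 12, 6, 1, 8, 11, 9, 5, 3]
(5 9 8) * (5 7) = (5 9 8 7) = [0, 1, 2, 3, 4, 9, 6, 5, 7, 8]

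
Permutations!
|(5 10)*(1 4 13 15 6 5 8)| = |(1 4 13 15 6 5 10 8)| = 8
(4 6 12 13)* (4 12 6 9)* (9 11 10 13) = (4 11 10 13 12 9) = [0, 1, 2, 3, 11, 5, 6, 7, 8, 4, 13, 10, 9, 12]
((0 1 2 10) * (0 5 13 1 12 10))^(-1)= (0 2 1 13 5 10 12)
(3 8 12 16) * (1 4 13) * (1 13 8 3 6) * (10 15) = [0, 4, 2, 3, 8, 5, 1, 7, 12, 9, 15, 11, 16, 13, 14, 10, 6] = (1 4 8 12 16 6)(10 15)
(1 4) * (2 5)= [0, 4, 5, 3, 1, 2]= (1 4)(2 5)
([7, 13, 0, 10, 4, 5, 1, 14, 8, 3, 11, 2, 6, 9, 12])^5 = (0 1 11 12 3 7 13 2 6 10 14 9)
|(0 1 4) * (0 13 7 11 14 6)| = 8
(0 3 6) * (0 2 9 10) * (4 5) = (0 3 6 2 9 10)(4 5) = [3, 1, 9, 6, 5, 4, 2, 7, 8, 10, 0]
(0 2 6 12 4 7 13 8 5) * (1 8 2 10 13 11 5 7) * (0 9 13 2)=(0 10 2 6 12 4 1 8 7 11 5 9 13)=[10, 8, 6, 3, 1, 9, 12, 11, 7, 13, 2, 5, 4, 0]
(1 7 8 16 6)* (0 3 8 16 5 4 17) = (0 3 8 5 4 17)(1 7 16 6) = [3, 7, 2, 8, 17, 4, 1, 16, 5, 9, 10, 11, 12, 13, 14, 15, 6, 0]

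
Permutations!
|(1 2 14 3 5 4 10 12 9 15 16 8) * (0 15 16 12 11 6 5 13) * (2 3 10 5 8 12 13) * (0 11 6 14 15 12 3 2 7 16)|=18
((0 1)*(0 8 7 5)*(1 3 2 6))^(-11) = ((0 3 2 6 1 8 7 5))^(-11) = (0 8 2 5 1 3 7 6)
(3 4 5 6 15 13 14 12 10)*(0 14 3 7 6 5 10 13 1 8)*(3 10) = (0 14 12 13 10 7 6 15 1 8)(3 4) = [14, 8, 2, 4, 3, 5, 15, 6, 0, 9, 7, 11, 13, 10, 12, 1]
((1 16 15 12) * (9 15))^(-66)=(1 12 15 9 16)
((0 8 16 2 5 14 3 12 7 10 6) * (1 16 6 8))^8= ((0 1 16 2 5 14 3 12 7 10 8 6))^8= (0 7 5)(1 10 14)(2 6 12)(3 16 8)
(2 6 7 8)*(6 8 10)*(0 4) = (0 4)(2 8)(6 7 10) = [4, 1, 8, 3, 0, 5, 7, 10, 2, 9, 6]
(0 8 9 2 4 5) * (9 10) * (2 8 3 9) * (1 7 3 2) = [2, 7, 4, 9, 5, 0, 6, 3, 10, 8, 1] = (0 2 4 5)(1 7 3 9 8 10)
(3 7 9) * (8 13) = (3 7 9)(8 13) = [0, 1, 2, 7, 4, 5, 6, 9, 13, 3, 10, 11, 12, 8]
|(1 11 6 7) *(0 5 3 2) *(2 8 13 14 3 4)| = 4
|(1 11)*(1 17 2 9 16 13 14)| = |(1 11 17 2 9 16 13 14)| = 8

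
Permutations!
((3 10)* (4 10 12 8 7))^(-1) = (3 10 4 7 8 12)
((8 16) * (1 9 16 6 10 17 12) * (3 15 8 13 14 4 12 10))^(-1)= ((1 9 16 13 14 4 12)(3 15 8 6)(10 17))^(-1)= (1 12 4 14 13 16 9)(3 6 8 15)(10 17)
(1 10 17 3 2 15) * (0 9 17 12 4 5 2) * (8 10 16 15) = (0 9 17 3)(1 16 15)(2 8 10 12 4 5) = [9, 16, 8, 0, 5, 2, 6, 7, 10, 17, 12, 11, 4, 13, 14, 1, 15, 3]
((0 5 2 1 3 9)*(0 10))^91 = ((0 5 2 1 3 9 10))^91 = (10)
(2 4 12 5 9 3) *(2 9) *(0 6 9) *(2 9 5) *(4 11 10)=(0 6 5 9 3)(2 11 10 4 12)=[6, 1, 11, 0, 12, 9, 5, 7, 8, 3, 4, 10, 2]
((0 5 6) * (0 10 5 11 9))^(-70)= ((0 11 9)(5 6 10))^(-70)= (0 9 11)(5 10 6)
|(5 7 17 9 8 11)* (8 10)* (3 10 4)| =9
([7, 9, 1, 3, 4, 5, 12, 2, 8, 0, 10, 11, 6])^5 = (6 12)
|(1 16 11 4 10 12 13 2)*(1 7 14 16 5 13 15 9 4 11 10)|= |(1 5 13 2 7 14 16 10 12 15 9 4)|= 12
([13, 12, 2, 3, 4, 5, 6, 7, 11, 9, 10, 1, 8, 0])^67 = [13, 11, 2, 3, 4, 5, 6, 7, 12, 9, 10, 8, 1, 0]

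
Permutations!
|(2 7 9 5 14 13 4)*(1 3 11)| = |(1 3 11)(2 7 9 5 14 13 4)| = 21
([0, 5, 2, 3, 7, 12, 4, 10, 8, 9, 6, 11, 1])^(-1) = (1 12 5)(4 6 10 7)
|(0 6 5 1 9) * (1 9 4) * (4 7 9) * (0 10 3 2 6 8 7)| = 11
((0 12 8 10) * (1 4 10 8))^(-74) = (0 12 1 4 10)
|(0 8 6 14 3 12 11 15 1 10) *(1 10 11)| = |(0 8 6 14 3 12 1 11 15 10)| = 10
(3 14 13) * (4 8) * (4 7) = (3 14 13)(4 8 7) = [0, 1, 2, 14, 8, 5, 6, 4, 7, 9, 10, 11, 12, 3, 13]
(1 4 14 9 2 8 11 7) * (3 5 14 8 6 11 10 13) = (1 4 8 10 13 3 5 14 9 2 6 11 7) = [0, 4, 6, 5, 8, 14, 11, 1, 10, 2, 13, 7, 12, 3, 9]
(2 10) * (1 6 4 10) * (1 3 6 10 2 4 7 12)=(1 10 4 2 3 6 7 12)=[0, 10, 3, 6, 2, 5, 7, 12, 8, 9, 4, 11, 1]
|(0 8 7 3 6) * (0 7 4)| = 3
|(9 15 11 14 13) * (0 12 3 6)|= 20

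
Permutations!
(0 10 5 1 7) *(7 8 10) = (0 7)(1 8 10 5) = [7, 8, 2, 3, 4, 1, 6, 0, 10, 9, 5]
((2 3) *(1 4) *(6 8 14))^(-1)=(1 4)(2 3)(6 14 8)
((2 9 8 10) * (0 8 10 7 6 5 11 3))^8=((0 8 7 6 5 11 3)(2 9 10))^8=(0 8 7 6 5 11 3)(2 10 9)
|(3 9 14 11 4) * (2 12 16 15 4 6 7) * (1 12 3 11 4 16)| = 8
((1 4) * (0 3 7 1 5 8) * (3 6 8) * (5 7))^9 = ((0 6 8)(1 4 7)(3 5))^9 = (8)(3 5)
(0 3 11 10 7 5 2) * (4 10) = (0 3 11 4 10 7 5 2) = [3, 1, 0, 11, 10, 2, 6, 5, 8, 9, 7, 4]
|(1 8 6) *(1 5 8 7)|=6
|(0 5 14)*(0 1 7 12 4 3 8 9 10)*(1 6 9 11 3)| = 12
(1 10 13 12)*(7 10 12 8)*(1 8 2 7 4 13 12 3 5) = (1 3 5)(2 7 10 12 8 4 13) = [0, 3, 7, 5, 13, 1, 6, 10, 4, 9, 12, 11, 8, 2]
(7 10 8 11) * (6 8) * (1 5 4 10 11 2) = (1 5 4 10 6 8 2)(7 11) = [0, 5, 1, 3, 10, 4, 8, 11, 2, 9, 6, 7]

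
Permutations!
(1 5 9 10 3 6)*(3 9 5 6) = (1 6)(9 10) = [0, 6, 2, 3, 4, 5, 1, 7, 8, 10, 9]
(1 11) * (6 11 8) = [0, 8, 2, 3, 4, 5, 11, 7, 6, 9, 10, 1] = (1 8 6 11)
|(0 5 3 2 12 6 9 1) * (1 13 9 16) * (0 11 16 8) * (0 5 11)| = 12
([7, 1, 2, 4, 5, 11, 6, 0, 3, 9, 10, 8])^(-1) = (0 7)(3 8 11 5 4)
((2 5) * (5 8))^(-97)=(2 5 8)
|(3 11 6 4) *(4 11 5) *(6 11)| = 3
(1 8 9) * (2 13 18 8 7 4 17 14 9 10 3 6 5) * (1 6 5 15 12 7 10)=(1 10 3 5 2 13 18 8)(4 17 14 9 6 15 12 7)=[0, 10, 13, 5, 17, 2, 15, 4, 1, 6, 3, 11, 7, 18, 9, 12, 16, 14, 8]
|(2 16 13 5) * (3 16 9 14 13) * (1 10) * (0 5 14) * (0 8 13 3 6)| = 10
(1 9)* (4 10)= [0, 9, 2, 3, 10, 5, 6, 7, 8, 1, 4]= (1 9)(4 10)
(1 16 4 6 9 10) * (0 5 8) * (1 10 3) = (0 5 8)(1 16 4 6 9 3) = [5, 16, 2, 1, 6, 8, 9, 7, 0, 3, 10, 11, 12, 13, 14, 15, 4]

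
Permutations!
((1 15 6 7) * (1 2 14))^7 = (1 15 6 7 2 14)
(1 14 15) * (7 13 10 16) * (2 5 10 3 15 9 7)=(1 14 9 7 13 3 15)(2 5 10 16)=[0, 14, 5, 15, 4, 10, 6, 13, 8, 7, 16, 11, 12, 3, 9, 1, 2]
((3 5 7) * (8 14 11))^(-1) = (3 7 5)(8 11 14)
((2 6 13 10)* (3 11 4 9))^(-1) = ((2 6 13 10)(3 11 4 9))^(-1) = (2 10 13 6)(3 9 4 11)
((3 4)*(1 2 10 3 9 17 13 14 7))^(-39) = (1 2 10 3 4 9 17 13 14 7) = ((1 2 10 3 4 9 17 13 14 7))^(-39)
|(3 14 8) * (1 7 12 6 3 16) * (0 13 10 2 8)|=12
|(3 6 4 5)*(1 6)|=5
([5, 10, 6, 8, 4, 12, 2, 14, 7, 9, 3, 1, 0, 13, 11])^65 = [12, 3, 6, 7, 4, 0, 2, 11, 14, 9, 8, 10, 5, 13, 1]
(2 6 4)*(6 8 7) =[0, 1, 8, 3, 2, 5, 4, 6, 7] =(2 8 7 6 4)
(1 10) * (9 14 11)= (1 10)(9 14 11)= [0, 10, 2, 3, 4, 5, 6, 7, 8, 14, 1, 9, 12, 13, 11]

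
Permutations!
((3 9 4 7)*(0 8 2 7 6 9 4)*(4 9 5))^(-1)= ((0 8 2 7 3 9)(4 6 5))^(-1)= (0 9 3 7 2 8)(4 5 6)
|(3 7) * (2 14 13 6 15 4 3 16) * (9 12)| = 18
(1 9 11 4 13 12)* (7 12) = (1 9 11 4 13 7 12) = [0, 9, 2, 3, 13, 5, 6, 12, 8, 11, 10, 4, 1, 7]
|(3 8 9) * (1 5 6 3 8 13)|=|(1 5 6 3 13)(8 9)|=10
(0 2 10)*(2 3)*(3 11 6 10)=[11, 1, 3, 2, 4, 5, 10, 7, 8, 9, 0, 6]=(0 11 6 10)(2 3)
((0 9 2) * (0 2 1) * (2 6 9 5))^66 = (9)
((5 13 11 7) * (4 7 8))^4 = ((4 7 5 13 11 8))^4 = (4 11 5)(7 8 13)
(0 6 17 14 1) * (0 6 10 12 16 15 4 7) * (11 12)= (0 10 11 12 16 15 4 7)(1 6 17 14)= [10, 6, 2, 3, 7, 5, 17, 0, 8, 9, 11, 12, 16, 13, 1, 4, 15, 14]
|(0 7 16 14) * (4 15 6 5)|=|(0 7 16 14)(4 15 6 5)|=4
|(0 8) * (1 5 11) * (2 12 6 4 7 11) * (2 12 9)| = |(0 8)(1 5 12 6 4 7 11)(2 9)| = 14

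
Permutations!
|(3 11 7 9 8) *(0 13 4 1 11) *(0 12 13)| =|(1 11 7 9 8 3 12 13 4)| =9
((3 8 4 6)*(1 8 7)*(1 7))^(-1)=(1 3 6 4 8)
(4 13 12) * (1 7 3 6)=(1 7 3 6)(4 13 12)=[0, 7, 2, 6, 13, 5, 1, 3, 8, 9, 10, 11, 4, 12]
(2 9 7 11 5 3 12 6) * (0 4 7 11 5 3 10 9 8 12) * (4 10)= [10, 1, 8, 0, 7, 4, 2, 5, 12, 11, 9, 3, 6]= (0 10 9 11 3)(2 8 12 6)(4 7 5)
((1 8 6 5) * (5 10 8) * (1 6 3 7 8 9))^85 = (10)(3 7 8)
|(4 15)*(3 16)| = |(3 16)(4 15)| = 2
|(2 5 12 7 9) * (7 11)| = |(2 5 12 11 7 9)| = 6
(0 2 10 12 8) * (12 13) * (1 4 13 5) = (0 2 10 5 1 4 13 12 8) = [2, 4, 10, 3, 13, 1, 6, 7, 0, 9, 5, 11, 8, 12]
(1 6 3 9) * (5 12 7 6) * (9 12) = (1 5 9)(3 12 7 6) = [0, 5, 2, 12, 4, 9, 3, 6, 8, 1, 10, 11, 7]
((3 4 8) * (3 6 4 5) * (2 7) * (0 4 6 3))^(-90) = (8) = ((0 4 8 3 5)(2 7))^(-90)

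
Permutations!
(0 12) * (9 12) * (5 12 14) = [9, 1, 2, 3, 4, 12, 6, 7, 8, 14, 10, 11, 0, 13, 5] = (0 9 14 5 12)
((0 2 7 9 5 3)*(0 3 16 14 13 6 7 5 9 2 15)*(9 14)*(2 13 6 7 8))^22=(2 5 16 9 14 6 8)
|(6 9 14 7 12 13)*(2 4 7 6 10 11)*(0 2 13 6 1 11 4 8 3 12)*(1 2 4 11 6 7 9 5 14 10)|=|(0 4 9 10 11 13 1 6 5 14 2 8 3 12 7)|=15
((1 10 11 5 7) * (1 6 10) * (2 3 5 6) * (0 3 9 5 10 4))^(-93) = (0 11)(2 7 5 9)(3 6)(4 10)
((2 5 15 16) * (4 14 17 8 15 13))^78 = (2 8 4)(5 15 14)(13 16 17)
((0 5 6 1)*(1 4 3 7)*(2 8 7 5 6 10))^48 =(0 7 2 5 4)(1 8 10 3 6)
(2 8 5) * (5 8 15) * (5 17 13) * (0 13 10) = (0 13 5 2 15 17 10) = [13, 1, 15, 3, 4, 2, 6, 7, 8, 9, 0, 11, 12, 5, 14, 17, 16, 10]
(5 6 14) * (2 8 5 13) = [0, 1, 8, 3, 4, 6, 14, 7, 5, 9, 10, 11, 12, 2, 13] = (2 8 5 6 14 13)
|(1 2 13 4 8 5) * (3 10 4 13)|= 7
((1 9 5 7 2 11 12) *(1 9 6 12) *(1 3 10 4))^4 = (1 5 3 6 7 10 12 2 4 9 11)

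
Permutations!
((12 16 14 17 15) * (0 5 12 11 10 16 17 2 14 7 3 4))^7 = (0 16 17 4 10 12 3 11 5 7 15)(2 14)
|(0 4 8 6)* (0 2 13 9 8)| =10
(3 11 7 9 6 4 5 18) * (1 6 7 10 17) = (1 6 4 5 18 3 11 10 17)(7 9) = [0, 6, 2, 11, 5, 18, 4, 9, 8, 7, 17, 10, 12, 13, 14, 15, 16, 1, 3]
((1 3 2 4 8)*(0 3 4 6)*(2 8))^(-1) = ((0 3 8 1 4 2 6))^(-1) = (0 6 2 4 1 8 3)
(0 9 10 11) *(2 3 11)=[9, 1, 3, 11, 4, 5, 6, 7, 8, 10, 2, 0]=(0 9 10 2 3 11)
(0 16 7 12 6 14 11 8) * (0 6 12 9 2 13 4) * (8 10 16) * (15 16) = (0 8 6 14 11 10 15 16 7 9 2 13 4) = [8, 1, 13, 3, 0, 5, 14, 9, 6, 2, 15, 10, 12, 4, 11, 16, 7]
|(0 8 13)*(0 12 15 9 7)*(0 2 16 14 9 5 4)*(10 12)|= 40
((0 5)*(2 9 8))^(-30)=((0 5)(2 9 8))^(-30)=(9)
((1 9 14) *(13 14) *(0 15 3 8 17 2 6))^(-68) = (0 3 17 6 15 8 2) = ((0 15 3 8 17 2 6)(1 9 13 14))^(-68)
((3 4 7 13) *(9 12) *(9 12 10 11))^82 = (3 7)(4 13)(9 10 11) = ((3 4 7 13)(9 10 11))^82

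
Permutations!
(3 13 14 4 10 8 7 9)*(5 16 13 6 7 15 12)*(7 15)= (3 6 15 12 5 16 13 14 4 10 8 7 9)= [0, 1, 2, 6, 10, 16, 15, 9, 7, 3, 8, 11, 5, 14, 4, 12, 13]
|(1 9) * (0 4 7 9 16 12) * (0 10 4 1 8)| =|(0 1 16 12 10 4 7 9 8)| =9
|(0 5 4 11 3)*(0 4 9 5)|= |(3 4 11)(5 9)|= 6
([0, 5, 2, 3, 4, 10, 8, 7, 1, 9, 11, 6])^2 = [0, 10, 2, 3, 4, 11, 1, 7, 5, 9, 6, 8]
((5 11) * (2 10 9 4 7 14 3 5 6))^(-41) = (2 6 11 5 3 14 7 4 9 10)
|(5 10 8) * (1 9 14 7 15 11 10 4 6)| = 11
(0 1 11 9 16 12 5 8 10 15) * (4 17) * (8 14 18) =(0 1 11 9 16 12 5 14 18 8 10 15)(4 17) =[1, 11, 2, 3, 17, 14, 6, 7, 10, 16, 15, 9, 5, 13, 18, 0, 12, 4, 8]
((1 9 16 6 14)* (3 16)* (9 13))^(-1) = ((1 13 9 3 16 6 14))^(-1) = (1 14 6 16 3 9 13)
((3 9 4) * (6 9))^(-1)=(3 4 9 6)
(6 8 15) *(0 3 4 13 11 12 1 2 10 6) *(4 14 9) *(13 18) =[3, 2, 10, 14, 18, 5, 8, 7, 15, 4, 6, 12, 1, 11, 9, 0, 16, 17, 13] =(0 3 14 9 4 18 13 11 12 1 2 10 6 8 15)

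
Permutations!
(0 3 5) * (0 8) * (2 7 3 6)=[6, 1, 7, 5, 4, 8, 2, 3, 0]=(0 6 2 7 3 5 8)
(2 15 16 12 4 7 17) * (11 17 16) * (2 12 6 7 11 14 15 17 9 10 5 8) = (2 17 12 4 11 9 10 5 8)(6 7 16)(14 15) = [0, 1, 17, 3, 11, 8, 7, 16, 2, 10, 5, 9, 4, 13, 15, 14, 6, 12]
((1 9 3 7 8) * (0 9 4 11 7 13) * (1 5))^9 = (0 9 3 13)(1 7)(4 8)(5 11)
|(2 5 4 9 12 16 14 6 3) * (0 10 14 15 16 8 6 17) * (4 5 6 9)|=|(0 10 14 17)(2 6 3)(8 9 12)(15 16)|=12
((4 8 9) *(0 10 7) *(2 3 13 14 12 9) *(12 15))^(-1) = ((0 10 7)(2 3 13 14 15 12 9 4 8))^(-1) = (0 7 10)(2 8 4 9 12 15 14 13 3)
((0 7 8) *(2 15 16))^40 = (0 7 8)(2 15 16)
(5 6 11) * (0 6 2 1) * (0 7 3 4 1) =(0 6 11 5 2)(1 7 3 4) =[6, 7, 0, 4, 1, 2, 11, 3, 8, 9, 10, 5]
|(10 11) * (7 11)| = |(7 11 10)| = 3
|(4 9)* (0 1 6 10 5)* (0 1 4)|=|(0 4 9)(1 6 10 5)|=12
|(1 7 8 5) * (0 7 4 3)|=|(0 7 8 5 1 4 3)|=7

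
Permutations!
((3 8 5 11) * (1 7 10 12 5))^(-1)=(1 8 3 11 5 12 10 7)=((1 7 10 12 5 11 3 8))^(-1)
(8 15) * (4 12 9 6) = [0, 1, 2, 3, 12, 5, 4, 7, 15, 6, 10, 11, 9, 13, 14, 8] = (4 12 9 6)(8 15)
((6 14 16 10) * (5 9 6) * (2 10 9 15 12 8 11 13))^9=(2 10 5 15 12 8 11 13)(6 14 16 9)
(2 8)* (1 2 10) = (1 2 8 10) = [0, 2, 8, 3, 4, 5, 6, 7, 10, 9, 1]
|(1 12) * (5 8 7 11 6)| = 10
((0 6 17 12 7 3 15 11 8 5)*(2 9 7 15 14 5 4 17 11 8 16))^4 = (0 2 14 11 7)(3 6 9 5 16)(4 8 15 12 17)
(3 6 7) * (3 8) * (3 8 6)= [0, 1, 2, 3, 4, 5, 7, 6, 8]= (8)(6 7)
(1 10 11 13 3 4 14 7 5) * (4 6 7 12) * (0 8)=(0 8)(1 10 11 13 3 6 7 5)(4 14 12)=[8, 10, 2, 6, 14, 1, 7, 5, 0, 9, 11, 13, 4, 3, 12]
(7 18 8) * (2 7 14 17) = (2 7 18 8 14 17) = [0, 1, 7, 3, 4, 5, 6, 18, 14, 9, 10, 11, 12, 13, 17, 15, 16, 2, 8]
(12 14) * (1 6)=[0, 6, 2, 3, 4, 5, 1, 7, 8, 9, 10, 11, 14, 13, 12]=(1 6)(12 14)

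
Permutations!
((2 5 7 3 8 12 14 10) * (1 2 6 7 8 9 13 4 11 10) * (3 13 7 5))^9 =((1 2 3 9 7 13 4 11 10 6 5 8 12 14))^9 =(1 6 7 14 10 9 12 11 3 8 4 2 5 13)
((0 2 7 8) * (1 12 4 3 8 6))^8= (0 8 3 4 12 1 6 7 2)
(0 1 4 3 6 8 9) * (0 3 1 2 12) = [2, 4, 12, 6, 1, 5, 8, 7, 9, 3, 10, 11, 0] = (0 2 12)(1 4)(3 6 8 9)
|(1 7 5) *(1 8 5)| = |(1 7)(5 8)| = 2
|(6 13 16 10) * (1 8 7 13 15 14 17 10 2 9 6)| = |(1 8 7 13 16 2 9 6 15 14 17 10)| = 12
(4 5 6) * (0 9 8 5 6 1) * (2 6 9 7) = (0 7 2 6 4 9 8 5 1) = [7, 0, 6, 3, 9, 1, 4, 2, 5, 8]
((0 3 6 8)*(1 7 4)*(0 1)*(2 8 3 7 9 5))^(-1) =((0 7 4)(1 9 5 2 8)(3 6))^(-1) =(0 4 7)(1 8 2 5 9)(3 6)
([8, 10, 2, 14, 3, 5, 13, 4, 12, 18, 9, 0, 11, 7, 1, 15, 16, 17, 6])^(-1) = (0 11 12 8)(1 14 3 4 7 13 6 18 9 10)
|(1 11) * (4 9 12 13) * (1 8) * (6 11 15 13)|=9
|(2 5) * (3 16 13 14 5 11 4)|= |(2 11 4 3 16 13 14 5)|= 8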